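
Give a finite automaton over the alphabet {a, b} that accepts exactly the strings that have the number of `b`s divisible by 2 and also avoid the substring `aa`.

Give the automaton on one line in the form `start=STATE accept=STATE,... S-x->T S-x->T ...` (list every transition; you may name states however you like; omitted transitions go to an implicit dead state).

start=s0 accept=s0,s1 s0-a->s1 s0-b->s2 s1-a->s3 s1-b->s2 s2-a->s4 s2-b->s0 s3-a->s3 s3-b->s3 s4-a->s3 s4-b->s0

Run two small machines in parallel and take their product. One (2 states) tracks the count of `b`s modulo 2; the other (3 states) tracks partial matches of the forbidden pattern `aa`. Each combined state is a pair, one component from each; accept when both components accept. Equivalent product states are then merged.
With 5 states:
        a   b  
>* s0   s1  s2 
 * s1   s3  s2 
   s2   s4  s0 
   s3   s3  s3 
   s4   s3  s0 
(> = start, * = accepting)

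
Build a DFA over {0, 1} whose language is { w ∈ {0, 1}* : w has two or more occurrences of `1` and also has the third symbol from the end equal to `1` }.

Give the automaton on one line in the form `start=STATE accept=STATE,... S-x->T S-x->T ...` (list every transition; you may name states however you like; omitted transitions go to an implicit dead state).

Handle the two conditions separately and then intersect. The first has 4 states tracking the count of `1`s, saturating at 3; the second has 15 states tracking the last 3 symbols read. A product state is a pair (one from each), accepting exactly when both do. After merging equivalent states the machine shrinks.
An 11-state machine:
          0    1  
>  q0     q0   q1 
   q1     q2   q3 
   q2     q4   q5 
   q3     q6   q7 
   q4     q4   q8 
 * q5     q9   q3 
 * q6    q10   q5 
 * q7     q6   q7 
   q8     q9   q3 
   q9    q10   q5 
 * q10    q4   q8 
(> = start, * = accepting)

start=q0 accept=q5,q6,q7,q10 q0-0->q0 q0-1->q1 q1-0->q2 q1-1->q3 q2-0->q4 q2-1->q5 q3-0->q6 q3-1->q7 q4-0->q4 q4-1->q8 q5-0->q9 q5-1->q3 q6-0->q10 q6-1->q5 q7-0->q6 q7-1->q7 q8-0->q9 q8-1->q3 q9-0->q10 q9-1->q5 q10-0->q4 q10-1->q8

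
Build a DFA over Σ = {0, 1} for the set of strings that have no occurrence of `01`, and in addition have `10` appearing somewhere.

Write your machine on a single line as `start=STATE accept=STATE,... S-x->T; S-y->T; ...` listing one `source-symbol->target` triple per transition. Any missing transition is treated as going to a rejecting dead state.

Run two small machines in parallel and take their product. The first has 3 states tracking partial matches of the forbidden pattern `01`; the second has 3 states tracking whether and how much of `10` has been seen. A product state is a pair (one from each), accepting exactly when both do. Minimizing collapses redundant product states.
A 4-state machine:
        0   1  
>  S0   S1  S2 
   S1   S1  S1 
   S2   S3  S2 
 * S3   S3  S1 
(> = start, * = accepting)

start=S0; accept=S3; S0-0->S1; S0-1->S2; S1-0->S1; S1-1->S1; S2-0->S3; S2-1->S2; S3-0->S3; S3-1->S1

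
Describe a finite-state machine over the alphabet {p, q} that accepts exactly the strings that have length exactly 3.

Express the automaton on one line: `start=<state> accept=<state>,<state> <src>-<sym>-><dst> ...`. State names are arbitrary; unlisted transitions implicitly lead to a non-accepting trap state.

start=S0 accept=S3 S0-p->S1 S0-q->S1 S1-p->S2 S1-q->S2 S2-p->S3 S2-q->S3 S3-p->S4 S3-q->S4 S4-p->S4 S4-q->S4

We only need to distinguish lengths 0, 1, …, 3, and '>3'. Chain S0 → S1 → S2 → S3 → S4 on every symbol, with S4 looping. Accepting states: {S3}.
A 5-state machine:
        p   q  
>  S0   S1  S1 
   S1   S2  S2 
   S2   S3  S3 
 * S3   S4  S4 
   S4   S4  S4 
(> = start, * = accepting)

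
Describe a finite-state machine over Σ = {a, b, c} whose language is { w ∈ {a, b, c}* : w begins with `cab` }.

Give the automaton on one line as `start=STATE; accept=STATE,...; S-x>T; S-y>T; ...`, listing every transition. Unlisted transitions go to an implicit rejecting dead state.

Check the first 3 symbols one by one: q0 through q2 record how many have matched `cab` so far; any wrong symbol goes to the dead state q4. After all 3 match we enter the accepting sink q3.
With 5 states:
        a   b   c  
>  q0   q4  q4  q1 
   q1   q2  q4  q4 
   q2   q4  q3  q4 
 * q3   q3  q3  q3 
   q4   q4  q4  q4 
(> = start, * = accepting)

start=q0; accept=q3; q0-a>q4; q0-b>q4; q0-c>q1; q1-a>q2; q1-b>q4; q1-c>q4; q2-a>q4; q2-b>q3; q2-c>q4; q3-a>q3; q3-b>q3; q3-c>q3; q4-a>q4; q4-b>q4; q4-c>q4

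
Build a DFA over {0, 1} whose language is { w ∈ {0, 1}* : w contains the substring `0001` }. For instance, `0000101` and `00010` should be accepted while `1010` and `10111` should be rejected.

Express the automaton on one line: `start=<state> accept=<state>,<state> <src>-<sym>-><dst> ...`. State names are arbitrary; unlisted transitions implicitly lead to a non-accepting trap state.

start=q0 accept=q4 q0-0->q1 q0-1->q0 q1-0->q2 q1-1->q0 q2-0->q3 q2-1->q0 q3-0->q3 q3-1->q4 q4-0->q4 q4-1->q4

States q0..q3 record the length of the longest prefix of `0001` that matches the current input suffix. Reaching q4 means `0001` has been seen, and we stay there forever. Accept from q4.
5 states suffice.
        0   1  
>  q0   q1  q0 
   q1   q2  q0 
   q2   q3  q0 
   q3   q3  q4 
 * q4   q4  q4 
(> = start, * = accepting)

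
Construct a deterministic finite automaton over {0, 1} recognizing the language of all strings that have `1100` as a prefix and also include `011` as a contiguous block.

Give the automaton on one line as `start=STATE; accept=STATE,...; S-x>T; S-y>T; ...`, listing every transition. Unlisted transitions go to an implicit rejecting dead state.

start=S0; accept=S7; S0-0>S1; S0-1>S2; S1-0>S1; S1-1>S1; S2-0>S1; S2-1>S3; S3-0>S4; S3-1>S1; S4-0>S5; S4-1>S1; S5-0>S5; S5-1>S6; S6-0>S5; S6-1>S7; S7-0>S7; S7-1>S7

Build one automaton per condition and run them in lockstep. One (6 states) tracks whether the input so far still matches the prefix `1100`; the other (4 states) tracks whether and how much of `011` has been seen. Each combined state is a pair, one component from each; accept when both components accept. After merging equivalent states the machine shrinks.
        0   1  
>  S0   S1  S2 
   S1   S1  S1 
   S2   S1  S3 
   S3   S4  S1 
   S4   S5  S1 
   S5   S5  S6 
   S6   S5  S7 
 * S7   S7  S7 
(> = start, * = accepting)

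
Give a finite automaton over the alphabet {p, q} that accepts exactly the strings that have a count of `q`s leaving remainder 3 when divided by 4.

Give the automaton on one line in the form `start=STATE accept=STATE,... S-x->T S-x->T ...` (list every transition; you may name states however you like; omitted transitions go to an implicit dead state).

start=s0 accept=s3 s0-p->s0 s0-q->s1 s1-p->s1 s1-q->s2 s2-p->s2 s2-q->s3 s3-p->s3 s3-q->s0

Keep the running count of `q`s modulo 4: each `q` advances along the cycle s0 → s1 → s2 → s3 → s0 while other symbols loop. Accept at s3.
4 states suffice.
        p   q  
>  s0   s0  s1 
   s1   s1  s2 
   s2   s2  s3 
 * s3   s3  s0 
(> = start, * = accepting)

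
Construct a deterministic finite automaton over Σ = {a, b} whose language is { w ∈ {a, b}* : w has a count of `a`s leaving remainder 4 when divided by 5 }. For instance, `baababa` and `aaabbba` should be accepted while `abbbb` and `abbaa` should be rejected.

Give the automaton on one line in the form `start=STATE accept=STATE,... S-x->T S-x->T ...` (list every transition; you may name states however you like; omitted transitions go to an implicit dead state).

start=S0 accept=S4 S0-a->S1 S0-b->S0 S1-a->S2 S1-b->S1 S2-a->S3 S2-b->S2 S3-a->S4 S3-b->S3 S4-a->S0 S4-b->S4

Keep the running count of `a`s modulo 5: each `a` advances along the cycle S0 → S1 → S2 → S3 → S4 → S0 while other symbols loop. Accept at S4.
A 5-state machine:
        a   b  
>  S0   S1  S0 
   S1   S2  S1 
   S2   S3  S2 
   S3   S4  S3 
 * S4   S0  S4 
(> = start, * = accepting)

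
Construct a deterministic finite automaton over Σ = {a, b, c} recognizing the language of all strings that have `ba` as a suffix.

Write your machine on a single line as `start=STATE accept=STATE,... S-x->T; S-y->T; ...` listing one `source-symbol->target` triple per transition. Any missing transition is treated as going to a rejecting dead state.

start=q0; accept=q2; q0-a->q0; q0-b->q1; q0-c->q0; q1-a->q2; q1-b->q1; q1-c->q0; q2-a->q0; q2-b->q1; q2-c->q0

Let each state record the length of the longest suffix of the input read so far that is also a prefix of `ba`. q1 means the last symbol is `b`; q2 means the last 2 symbols are `ba`. Accept only at q2, where the string currently ends in `ba`.
        a   b   c  
>  q0   q0  q1  q0 
   q1   q2  q1  q0 
 * q2   q0  q1  q0 
(> = start, * = accepting)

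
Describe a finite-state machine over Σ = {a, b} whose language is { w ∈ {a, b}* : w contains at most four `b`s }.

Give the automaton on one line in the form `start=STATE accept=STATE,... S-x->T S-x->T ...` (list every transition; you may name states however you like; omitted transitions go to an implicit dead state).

start=q0 accept=q0,q1,q2,q3,q4 q0-a->q0 q0-b->q1 q1-a->q1 q1-b->q2 q2-a->q2 q2-b->q3 q3-a->q3 q3-b->q4 q4-a->q4 q4-b->q5 q5-a->q5 q5-b->q5

Only the number of `b`s matters, and only up to 5. Make a chain q0 → q1 → q2 → q3 → q4 → q5 advanced by each `b` (with q5 absorbing); every other symbol self-loops. The accepting set is {q0, q1, q2, q3, q4}.
A 6-state machine:
        a   b  
>* q0   q0  q1 
 * q1   q1  q2 
 * q2   q2  q3 
 * q3   q3  q4 
 * q4   q4  q5 
   q5   q5  q5 
(> = start, * = accepting)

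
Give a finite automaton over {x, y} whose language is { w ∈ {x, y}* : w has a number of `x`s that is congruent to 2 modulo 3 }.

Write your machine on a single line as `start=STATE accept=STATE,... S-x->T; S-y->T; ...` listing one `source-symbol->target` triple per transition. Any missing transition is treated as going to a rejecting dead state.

start=A; accept=C; A-x->B; A-y->A; B-x->C; B-y->B; C-x->A; C-y->C

The only thing that matters is how many `x`s have appeared, reduced mod 3. Use one state per residue: A for 0, …, C for 2. Reading `x` moves to the next residue; anything else stays put. C is accepting.
A 3-state machine:
       x  y 
>  A   B  A 
   B   C  B 
 * C   A  C 
(> = start, * = accepting)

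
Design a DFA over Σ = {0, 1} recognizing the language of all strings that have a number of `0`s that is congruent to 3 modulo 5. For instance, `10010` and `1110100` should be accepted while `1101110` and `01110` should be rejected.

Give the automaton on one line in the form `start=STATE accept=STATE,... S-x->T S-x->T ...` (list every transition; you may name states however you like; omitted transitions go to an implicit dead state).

start=s0 accept=s3 s0-0->s1 s0-1->s0 s1-0->s2 s1-1->s1 s2-0->s3 s2-1->s2 s3-0->s4 s3-1->s3 s4-0->s0 s4-1->s4

The only thing that matters is how many `0`s have appeared, reduced mod 5. Use one state per residue: s0 for 0, …, s4 for 4. Reading `0` moves to the next residue; anything else stays put. s3 is accepting.
A 5-state machine:
        0   1  
>  s0   s1  s0 
   s1   s2  s1 
   s2   s3  s2 
 * s3   s4  s3 
   s4   s0  s4 
(> = start, * = accepting)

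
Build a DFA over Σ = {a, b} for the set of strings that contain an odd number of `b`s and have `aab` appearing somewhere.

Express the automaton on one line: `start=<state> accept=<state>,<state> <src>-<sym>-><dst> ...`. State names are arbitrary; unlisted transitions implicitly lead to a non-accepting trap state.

start=q0 accept=q5 q0-a->q1 q0-b->q2 q1-a->q3 q1-b->q2 q2-a->q4 q2-b->q0 q3-a->q3 q3-b->q5 q4-a->q6 q4-b->q0 q5-a->q5 q5-b->q7 q6-a->q6 q6-b->q7 q7-a->q7 q7-b->q5

Build one automaton per condition and run them in lockstep. The first has 2 states tracking the count of `b`s modulo 2; the second has 4 states tracking whether and how much of `aab` has been seen. A product state is a pair (one from each), accepting exactly when both do.
        a   b  
>  q0   q1  q2 
   q1   q3  q2 
   q2   q4  q0 
   q3   q3  q5 
   q4   q6  q0 
 * q5   q5  q7 
   q6   q6  q7 
   q7   q7  q5 
(> = start, * = accepting)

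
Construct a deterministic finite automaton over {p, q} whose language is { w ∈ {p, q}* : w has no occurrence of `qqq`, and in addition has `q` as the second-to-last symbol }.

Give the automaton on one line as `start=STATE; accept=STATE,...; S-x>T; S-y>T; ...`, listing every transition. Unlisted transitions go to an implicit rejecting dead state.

start=A; accept=F,G; A-p>B; A-q>C; B-p>D; B-q>E; C-p>F; C-q>G; D-p>D; D-q>E; E-p>F; E-q>G; F-p>D; F-q>E; G-p>F; G-q>H; H-p>I; H-q>H; I-p>J; I-q>K; J-p>J; J-q>K; K-p>I; K-q>H

Run two small machines in parallel and take their product. One (4 states) tracks partial matches of the forbidden pattern `qqq`; the other (7 states) tracks the last 2 symbols read. Each combined state is a pair, one component from each; accept when both components accept.
       p  q 
>  A   B  C 
   B   D  E 
   C   F  G 
   D   D  E 
   E   F  G 
 * F   D  E 
 * G   F  H 
   H   I  H 
   I   J  K 
   J   J  K 
   K   I  H 
(> = start, * = accepting)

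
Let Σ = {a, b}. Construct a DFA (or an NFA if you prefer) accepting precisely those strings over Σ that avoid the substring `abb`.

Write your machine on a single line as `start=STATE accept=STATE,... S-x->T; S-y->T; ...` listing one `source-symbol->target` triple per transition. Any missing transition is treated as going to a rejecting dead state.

This is the complement of 'contains `abb`'. Use the same substring-matching states — s0 through s3 holding how much of `abb` has just been matched — but flip the accepting set: everything except the trap s3 accepts.
        a   b  
>* s0   s1  s0 
 * s1   s1  s2 
 * s2   s1  s3 
   s3   s3  s3 
(> = start, * = accepting)

start=s0; accept=s0,s1,s2; s0-a->s1; s0-b->s0; s1-a->s1; s1-b->s2; s2-a->s1; s2-b->s3; s3-a->s3; s3-b->s3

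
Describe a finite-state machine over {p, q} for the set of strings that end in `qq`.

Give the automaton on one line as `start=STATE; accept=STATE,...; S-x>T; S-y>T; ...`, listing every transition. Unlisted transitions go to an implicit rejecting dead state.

start=s0; accept=s2; s0-p>s0; s0-q>s1; s1-p>s0; s1-q>s2; s2-p>s0; s2-q>s2

Let each state record the length of the longest suffix of the input read so far that is also a prefix of `qq`. s1 means the last symbol is `q`; s2 means the last 2 symbols are `qq`. Accept only at s2, where the string currently ends in `qq`.
A 3-state machine:
        p   q  
>  s0   s0  s1 
   s1   s0  s2 
 * s2   s0  s2 
(> = start, * = accepting)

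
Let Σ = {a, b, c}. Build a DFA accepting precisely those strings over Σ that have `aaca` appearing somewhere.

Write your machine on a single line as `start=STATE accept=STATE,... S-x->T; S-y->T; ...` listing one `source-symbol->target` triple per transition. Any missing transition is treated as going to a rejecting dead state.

States s0..s3 record the length of the longest prefix of `aaca` that matches the current input suffix. Reaching s4 means `aaca` has been seen, and we stay there forever. Accept from s4.
A 5-state machine:
        a   b   c  
>  s0   s1  s0  s0 
   s1   s2  s0  s0 
   s2   s2  s0  s3 
   s3   s4  s0  s0 
 * s4   s4  s4  s4 
(> = start, * = accepting)

start=s0; accept=s4; s0-a->s1; s0-b->s0; s0-c->s0; s1-a->s2; s1-b->s0; s1-c->s0; s2-a->s2; s2-b->s0; s2-c->s3; s3-a->s4; s3-b->s0; s3-c->s0; s4-a->s4; s4-b->s4; s4-c->s4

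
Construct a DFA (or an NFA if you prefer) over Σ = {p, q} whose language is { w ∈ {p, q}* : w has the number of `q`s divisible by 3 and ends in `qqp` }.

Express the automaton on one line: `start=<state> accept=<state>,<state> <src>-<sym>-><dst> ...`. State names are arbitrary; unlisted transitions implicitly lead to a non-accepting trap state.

start=S0 accept=S5 S0-p->S0 S0-q->S1 S1-p->S1 S1-q->S2 S2-p->S3 S2-q->S4 S3-p->S3 S3-q->S0 S4-p->S5 S4-q->S1 S5-p->S0 S5-q->S1

Build one automaton per condition and run them in lockstep. The first has 3 states tracking the count of `q`s modulo 3; the second has 4 states tracking how much of the suffix `qqp` has currently been matched. A product state is a pair (one from each), accepting exactly when both do. Minimizing collapses redundant product states.
6 states suffice.
        p   q  
>  S0   S0  S1 
   S1   S1  S2 
   S2   S3  S4 
   S3   S3  S0 
   S4   S5  S1 
 * S5   S0  S1 
(> = start, * = accepting)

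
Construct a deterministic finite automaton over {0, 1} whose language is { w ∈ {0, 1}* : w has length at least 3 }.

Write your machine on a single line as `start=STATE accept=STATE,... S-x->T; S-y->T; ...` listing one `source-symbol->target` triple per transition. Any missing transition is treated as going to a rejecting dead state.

start=A; accept=D,E; A-0->B; A-1->B; B-0->C; B-1->C; C-0->D; C-1->D; D-0->E; D-1->E; E-0->E; E-1->E

Count input length up to 4: every symbol moves from A toward E, which means 'more than 3' and absorbs. Accept from {D, E}.
A 5-state machine:
       0  1 
>  A   B  B 
   B   C  C 
   C   D  D 
 * D   E  E 
 * E   E  E 
(> = start, * = accepting)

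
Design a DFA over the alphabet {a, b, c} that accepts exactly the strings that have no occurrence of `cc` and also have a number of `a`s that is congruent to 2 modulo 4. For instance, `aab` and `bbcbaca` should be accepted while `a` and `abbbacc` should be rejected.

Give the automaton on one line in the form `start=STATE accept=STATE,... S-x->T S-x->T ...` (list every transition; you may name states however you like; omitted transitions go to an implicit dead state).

Build one automaton per condition and run them in lockstep. The first has 3 states tracking partial matches of the forbidden pattern `cc`; the second has 4 states tracking the count of `a`s modulo 4. A product state is a pair (one from each), accepting exactly when both do.
12 states suffice.
          a    b    c  
>  q0     q1   q0   q2 
   q1     q3   q1   q4 
   q2     q1   q0   q5 
 * q3     q6   q3   q7 
   q4     q3   q1   q8 
   q5     q8   q5   q5 
   q6     q0   q6   q9 
 * q7     q6   q3  q10 
   q8    q10   q8   q8 
   q9     q0   q6  q11 
   q10   q11  q10  q10 
   q11    q5  q11  q11 
(> = start, * = accepting)

start=q0 accept=q3,q7 q0-a->q1 q0-b->q0 q0-c->q2 q1-a->q3 q1-b->q1 q1-c->q4 q2-a->q1 q2-b->q0 q2-c->q5 q3-a->q6 q3-b->q3 q3-c->q7 q4-a->q3 q4-b->q1 q4-c->q8 q5-a->q8 q5-b->q5 q5-c->q5 q6-a->q0 q6-b->q6 q6-c->q9 q7-a->q6 q7-b->q3 q7-c->q10 q8-a->q10 q8-b->q8 q8-c->q8 q9-a->q0 q9-b->q6 q9-c->q11 q10-a->q11 q10-b->q10 q10-c->q10 q11-a->q5 q11-b->q11 q11-c->q11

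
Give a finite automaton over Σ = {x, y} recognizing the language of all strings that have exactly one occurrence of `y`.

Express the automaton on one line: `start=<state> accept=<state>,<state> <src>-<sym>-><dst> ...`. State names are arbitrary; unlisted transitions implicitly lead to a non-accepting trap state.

start=s0 accept=s1 s0-x->s0 s0-y->s1 s1-x->s1 s1-y->s2 s2-x->s2 s2-y->s2

Count `y`s, saturating at 2: state s0 means no `y` yet, s1 means one `y` seen, s2 means more than one. Each `y` increments (capped at s2); other symbols loop. Accept from {s1}.
With 3 states:
        x   y  
>  s0   s0  s1 
 * s1   s1  s2 
   s2   s2  s2 
(> = start, * = accepting)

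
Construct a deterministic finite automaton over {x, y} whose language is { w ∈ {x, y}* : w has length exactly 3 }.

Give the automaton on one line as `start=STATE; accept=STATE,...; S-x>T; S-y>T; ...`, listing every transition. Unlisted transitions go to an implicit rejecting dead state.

We only need to distinguish lengths 0, 1, …, 3, and '>3'. Chain s0 → s1 → s2 → s3 → s4 on every symbol, with s4 looping. Accepting states: {s3}.
        x   y  
>  s0   s1  s1 
   s1   s2  s2 
   s2   s3  s3 
 * s3   s4  s4 
   s4   s4  s4 
(> = start, * = accepting)

start=s0; accept=s3; s0-x>s1; s0-y>s1; s1-x>s2; s1-y>s2; s2-x>s3; s2-y>s3; s3-x>s4; s3-y>s4; s4-x>s4; s4-y>s4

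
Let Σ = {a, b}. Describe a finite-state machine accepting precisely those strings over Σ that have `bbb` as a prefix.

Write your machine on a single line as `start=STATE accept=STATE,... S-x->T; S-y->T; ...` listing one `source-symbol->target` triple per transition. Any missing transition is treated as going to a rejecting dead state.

start=q0; accept=q3; q0-a->q4; q0-b->q1; q1-a->q4; q1-b->q2; q2-a->q4; q2-b->q3; q3-a->q3; q3-b->q3; q4-a->q4; q4-b->q4

Check the first 3 symbols one by one: q0 through q2 record how many have matched `bbb` so far; any wrong symbol goes to the dead state q4. After all 3 match we enter the accepting sink q3.
5 states suffice.
        a   b  
>  q0   q4  q1 
   q1   q4  q2 
   q2   q4  q3 
 * q3   q3  q3 
   q4   q4  q4 
(> = start, * = accepting)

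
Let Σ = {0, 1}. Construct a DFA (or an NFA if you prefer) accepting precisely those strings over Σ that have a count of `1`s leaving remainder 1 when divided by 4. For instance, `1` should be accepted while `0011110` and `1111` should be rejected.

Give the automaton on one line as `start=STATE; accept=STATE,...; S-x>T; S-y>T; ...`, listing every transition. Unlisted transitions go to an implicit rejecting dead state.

Keep the running count of `1`s modulo 4: each `1` advances along the cycle q0 → q1 → q2 → q3 → q0 while other symbols loop. Accept at q1.
4 states suffice.
        0   1  
>  q0   q0  q1 
 * q1   q1  q2 
   q2   q2  q3 
   q3   q3  q0 
(> = start, * = accepting)

start=q0; accept=q1; q0-0>q0; q0-1>q1; q1-0>q1; q1-1>q2; q2-0>q2; q2-1>q3; q3-0>q3; q3-1>q0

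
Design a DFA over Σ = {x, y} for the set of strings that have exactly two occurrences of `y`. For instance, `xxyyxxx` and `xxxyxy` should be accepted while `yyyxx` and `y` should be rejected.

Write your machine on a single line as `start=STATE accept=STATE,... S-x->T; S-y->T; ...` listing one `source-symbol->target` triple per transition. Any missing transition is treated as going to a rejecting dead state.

start=q0; accept=q2; q0-x->q0; q0-y->q1; q1-x->q1; q1-y->q2; q2-x->q2; q2-y->q3; q3-x->q3; q3-y->q3

Only the number of `y`s matters, and only up to 3. Make a chain q0 → q1 → q2 → q3 advanced by each `y` (with q3 absorbing); every other symbol self-loops. The accepting set is {q2}.
        x   y  
>  q0   q0  q1 
   q1   q1  q2 
 * q2   q2  q3 
   q3   q3  q3 
(> = start, * = accepting)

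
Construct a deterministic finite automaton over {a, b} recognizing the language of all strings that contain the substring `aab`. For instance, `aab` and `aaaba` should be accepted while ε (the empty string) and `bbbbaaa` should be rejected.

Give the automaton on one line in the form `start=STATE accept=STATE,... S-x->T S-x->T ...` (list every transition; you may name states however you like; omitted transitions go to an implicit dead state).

start=q0 accept=q3 q0-a->q1 q0-b->q0 q1-a->q2 q1-b->q0 q2-a->q2 q2-b->q3 q3-a->q3 q3-b->q3

Track how much of `aab` has been matched so far: state q0 is no progress, q3 is the absorbing accept state reached once `aab` has occurred. Intermediate states record partial matches; on a mismatch, fall back to the longest reusable overlap.
4 states suffice.
        a   b  
>  q0   q1  q0 
   q1   q2  q0 
   q2   q2  q3 
 * q3   q3  q3 
(> = start, * = accepting)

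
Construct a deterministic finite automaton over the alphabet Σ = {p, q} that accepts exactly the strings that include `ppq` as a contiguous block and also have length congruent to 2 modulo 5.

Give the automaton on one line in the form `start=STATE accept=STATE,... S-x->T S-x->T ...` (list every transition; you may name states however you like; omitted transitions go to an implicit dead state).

start=s0 accept=s19 s0-p->s1 s0-q->s2 s1-p->s3 s1-q->s4 s2-p->s5 s2-q->s4 s3-p->s6 s3-q->s7 s4-p->s8 s4-q->s9 s5-p->s6 s5-q->s9 s6-p->s10 s6-q->s11 s7-p->s11 s7-q->s11 s8-p->s10 s8-q->s12 s9-p->s13 s9-q->s12 s10-p->s14 s10-q->s15 s11-p->s15 s11-q->s15 s12-p->s16 s12-q->s0 s13-p->s14 s13-q->s0 s14-p->s17 s14-q->s18 s15-p->s18 s15-q->s18 s16-p->s17 s16-q->s2 s17-p->s3 s17-q->s19 s18-p->s19 s18-q->s19 s19-p->s7 s19-q->s7

Run two small machines in parallel and take their product. The first has 4 states tracking whether and how much of `ppq` has been seen; the second has 5 states tracking the input length modulo 5. A product state is a pair (one from each), accepting exactly when both do.
A 20-state machine:
          p    q  
>  s0     s1   s2 
   s1     s3   s4 
   s2     s5   s4 
   s3     s6   s7 
   s4     s8   s9 
   s5     s6   s9 
   s6    s10  s11 
   s7    s11  s11 
   s8    s10  s12 
   s9    s13  s12 
   s10   s14  s15 
   s11   s15  s15 
   s12   s16   s0 
   s13   s14   s0 
   s14   s17  s18 
   s15   s18  s18 
   s16   s17   s2 
   s17    s3  s19 
   s18   s19  s19 
 * s19    s7   s7 
(> = start, * = accepting)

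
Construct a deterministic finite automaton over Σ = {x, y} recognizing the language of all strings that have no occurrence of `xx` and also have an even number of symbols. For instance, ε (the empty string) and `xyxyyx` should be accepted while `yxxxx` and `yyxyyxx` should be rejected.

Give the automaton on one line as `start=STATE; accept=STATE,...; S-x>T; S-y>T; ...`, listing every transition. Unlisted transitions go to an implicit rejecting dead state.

start=q0; accept=q0,q4; q0-x>q1; q0-y>q2; q1-x>q3; q1-y>q0; q2-x>q4; q2-y>q0; q3-x>q3; q3-y>q3; q4-x>q3; q4-y>q2

Build one automaton per condition and run them in lockstep. The first has 3 states tracking partial matches of the forbidden pattern `xx`; the second has 2 states tracking the input length modulo 2. A product state is a pair (one from each), accepting exactly when both do. After merging equivalent states the machine shrinks.
        x   y  
>* q0   q1  q2 
   q1   q3  q0 
   q2   q4  q0 
   q3   q3  q3 
 * q4   q3  q2 
(> = start, * = accepting)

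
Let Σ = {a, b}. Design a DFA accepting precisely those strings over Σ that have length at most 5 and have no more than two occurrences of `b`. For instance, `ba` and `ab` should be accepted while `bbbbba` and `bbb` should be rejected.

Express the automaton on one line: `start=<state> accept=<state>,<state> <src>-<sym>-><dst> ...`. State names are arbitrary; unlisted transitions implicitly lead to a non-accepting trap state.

Handle the two conditions separately and then intersect. The first has 7 states tracking the input length, saturating at 6; the second has 4 states tracking the count of `b`s, saturating at 3. A product state is a pair (one from each), accepting exactly when both do. Equivalent product states are then merged.
With 13 states:
          a    b  
>* s0     s1   s2 
 * s1     s3   s4 
 * s2     s4   s5 
 * s3     s6   s7 
 * s4     s7   s8 
 * s5     s8   s9 
 * s6    s10  s10 
 * s7    s10  s11 
 * s8    s11   s9 
   s9     s9   s9 
 * s10   s12  s12 
 * s11   s12   s9 
 * s12    s9   s9 
(> = start, * = accepting)

start=s0 accept=s0,s1,s2,s3,s4,s5,s6,s7,s8,s10,s11,s12 s0-a->s1 s0-b->s2 s1-a->s3 s1-b->s4 s2-a->s4 s2-b->s5 s3-a->s6 s3-b->s7 s4-a->s7 s4-b->s8 s5-a->s8 s5-b->s9 s6-a->s10 s6-b->s10 s7-a->s10 s7-b->s11 s8-a->s11 s8-b->s9 s9-a->s9 s9-b->s9 s10-a->s12 s10-b->s12 s11-a->s12 s11-b->s9 s12-a->s9 s12-b->s9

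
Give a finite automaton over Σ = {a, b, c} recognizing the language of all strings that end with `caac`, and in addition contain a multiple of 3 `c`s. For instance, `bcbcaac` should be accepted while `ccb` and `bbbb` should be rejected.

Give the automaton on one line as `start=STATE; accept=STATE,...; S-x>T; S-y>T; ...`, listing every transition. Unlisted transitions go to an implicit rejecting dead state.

start=S0; accept=S6; S0-a>S0; S0-b>S0; S0-c>S1; S1-a>S1; S1-b>S1; S1-c>S2; S2-a>S3; S2-b>S4; S2-c>S0; S3-a>S5; S3-b>S4; S3-c>S0; S4-a>S4; S4-b>S4; S4-c>S0; S5-a>S4; S5-b>S4; S5-c>S6; S6-a>S0; S6-b>S0; S6-c>S1

Run two small machines in parallel and take their product. The first has 5 states tracking how much of the suffix `caac` has currently been matched; the second has 3 states tracking the count of `c`s modulo 3. A product state is a pair (one from each), accepting exactly when both do. Equivalent product states are then merged.
A 7-state machine:
        a   b   c  
>  S0   S0  S0  S1 
   S1   S1  S1  S2 
   S2   S3  S4  S0 
   S3   S5  S4  S0 
   S4   S4  S4  S0 
   S5   S4  S4  S6 
 * S6   S0  S0  S1 
(> = start, * = accepting)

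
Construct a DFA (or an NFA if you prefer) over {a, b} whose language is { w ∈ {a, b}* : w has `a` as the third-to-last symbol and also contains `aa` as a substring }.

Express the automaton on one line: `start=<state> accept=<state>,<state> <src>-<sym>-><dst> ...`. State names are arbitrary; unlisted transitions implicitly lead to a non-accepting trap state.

start=s0 accept=s3,s4,s5,s6 s0-a->s1 s0-b->s0 s1-a->s2 s1-b->s0 s2-a->s3 s2-b->s4 s3-a->s3 s3-b->s4 s4-a->s5 s4-b->s6 s5-a->s2 s5-b->s7 s6-a->s8 s6-b->s9 s7-a->s5 s7-b->s6 s8-a->s2 s8-b->s7 s9-a->s8 s9-b->s9

Build one automaton per condition and run them in lockstep. The first has 15 states tracking the last 3 symbols read; the second has 3 states tracking whether and how much of `aa` has been seen. A product state is a pair (one from each), accepting exactly when both do. After merging equivalent states the machine shrinks.
        a   b  
>  s0   s1  s0 
   s1   s2  s0 
   s2   s3  s4 
 * s3   s3  s4 
 * s4   s5  s6 
 * s5   s2  s7 
 * s6   s8  s9 
   s7   s5  s6 
   s8   s2  s7 
   s9   s8  s9 
(> = start, * = accepting)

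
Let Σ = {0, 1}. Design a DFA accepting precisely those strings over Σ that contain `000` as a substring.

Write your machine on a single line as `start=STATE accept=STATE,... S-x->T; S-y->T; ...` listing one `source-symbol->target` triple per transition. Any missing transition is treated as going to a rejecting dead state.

start=s0; accept=s3; s0-0->s1; s0-1->s0; s1-0->s2; s1-1->s0; s2-0->s3; s2-1->s0; s3-0->s3; s3-1->s3

Track how much of `000` has been matched so far: state s0 is no progress, s3 is the absorbing accept state reached once `000` has occurred. Intermediate states record partial matches; on a mismatch, fall back to the longest reusable overlap.
        0   1  
>  s0   s1  s0 
   s1   s2  s0 
   s2   s3  s0 
 * s3   s3  s3 
(> = start, * = accepting)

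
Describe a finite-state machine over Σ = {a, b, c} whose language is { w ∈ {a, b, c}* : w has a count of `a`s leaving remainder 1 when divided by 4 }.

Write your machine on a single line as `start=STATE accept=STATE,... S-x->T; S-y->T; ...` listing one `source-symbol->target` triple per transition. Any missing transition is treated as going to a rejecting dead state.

The only thing that matters is how many `a`s have appeared, reduced mod 4. Use one state per residue: s0 for 0, …, s3 for 3. Reading `a` moves to the next residue; anything else stays put. s1 is accepting.
A 4-state machine:
        a   b   c  
>  s0   s1  s0  s0 
 * s1   s2  s1  s1 
   s2   s3  s2  s2 
   s3   s0  s3  s3 
(> = start, * = accepting)

start=s0; accept=s1; s0-a->s1; s0-b->s0; s0-c->s0; s1-a->s2; s1-b->s1; s1-c->s1; s2-a->s3; s2-b->s2; s2-c->s2; s3-a->s0; s3-b->s3; s3-c->s3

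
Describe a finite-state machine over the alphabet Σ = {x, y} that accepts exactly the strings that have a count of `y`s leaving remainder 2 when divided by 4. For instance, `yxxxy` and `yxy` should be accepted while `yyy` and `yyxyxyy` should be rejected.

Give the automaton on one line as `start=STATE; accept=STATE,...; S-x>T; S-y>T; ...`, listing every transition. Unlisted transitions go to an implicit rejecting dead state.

start=q0; accept=q2; q0-x>q0; q0-y>q1; q1-x>q1; q1-y>q2; q2-x>q2; q2-y>q3; q3-x>q3; q3-y>q0

The only thing that matters is how many `y`s have appeared, reduced mod 4. Use one state per residue: q0 for 0, …, q3 for 3. Reading `y` moves to the next residue; anything else stays put. q2 is accepting.
4 states suffice.
        x   y  
>  q0   q0  q1 
   q1   q1  q2 
 * q2   q2  q3 
   q3   q3  q0 
(> = start, * = accepting)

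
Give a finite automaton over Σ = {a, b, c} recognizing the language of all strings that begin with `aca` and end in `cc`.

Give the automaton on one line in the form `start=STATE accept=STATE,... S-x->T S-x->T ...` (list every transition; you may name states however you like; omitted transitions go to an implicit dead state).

Handle the two conditions separately and then intersect. One (5 states) tracks whether the input so far still matches the prefix `aca`; the other (3 states) tracks how much of the suffix `cc` has currently been matched. Each combined state is a pair, one component from each; accept when both components accept. After merging equivalent states the machine shrinks.
        a   b   c  
>  q0   q1  q2  q2 
   q1   q2  q2  q3 
   q2   q2  q2  q2 
   q3   q4  q2  q2 
   q4   q4  q4  q5 
   q5   q4  q4  q6 
 * q6   q4  q4  q6 
(> = start, * = accepting)

start=q0 accept=q6 q0-a->q1 q0-b->q2 q0-c->q2 q1-a->q2 q1-b->q2 q1-c->q3 q2-a->q2 q2-b->q2 q2-c->q2 q3-a->q4 q3-b->q2 q3-c->q2 q4-a->q4 q4-b->q4 q4-c->q5 q5-a->q4 q5-b->q4 q5-c->q6 q6-a->q4 q6-b->q4 q6-c->q6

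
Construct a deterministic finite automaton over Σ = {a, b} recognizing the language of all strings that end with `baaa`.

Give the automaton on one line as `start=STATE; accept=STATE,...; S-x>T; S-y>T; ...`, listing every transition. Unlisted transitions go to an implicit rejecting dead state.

start=S0; accept=S4; S0-a>S0; S0-b>S1; S1-a>S2; S1-b>S1; S2-a>S3; S2-b>S1; S3-a>S4; S3-b>S1; S4-a>S0; S4-b>S1

Let each state record the length of the longest suffix of the input read so far that is also a prefix of `baaa`. S1 means the last symbol is `b`; S2 means the last 2 symbols are `ba`; S3 means the last 3 symbols are `baa`; S4 means the last 4 symbols are `baaa`. Accept only at S4, where the string currently ends in `baaa`.
A 5-state machine:
        a   b  
>  S0   S0  S1 
   S1   S2  S1 
   S2   S3  S1 
   S3   S4  S1 
 * S4   S0  S1 
(> = start, * = accepting)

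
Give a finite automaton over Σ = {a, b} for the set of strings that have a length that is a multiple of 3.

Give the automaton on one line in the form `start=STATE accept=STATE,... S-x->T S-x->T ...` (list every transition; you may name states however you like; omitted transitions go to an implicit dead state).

start=s0 accept=s0 s0-a->s1 s0-b->s1 s1-a->s2 s1-b->s2 s2-a->s0 s2-b->s0

Only the length mod 3 matters, so use a 3-cycle: from any state, every input symbol moves to the next state, wrapping s2 back to s0. Mark s0 accepting.
A 3-state machine:
        a   b  
>* s0   s1  s1 
   s1   s2  s2 
   s2   s0  s0 
(> = start, * = accepting)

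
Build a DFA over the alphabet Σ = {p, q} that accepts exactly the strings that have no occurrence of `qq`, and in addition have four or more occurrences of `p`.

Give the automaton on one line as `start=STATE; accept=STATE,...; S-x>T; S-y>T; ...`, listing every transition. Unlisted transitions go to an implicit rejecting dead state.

start=S0; accept=S8,S10; S0-p>S1; S0-q>S2; S1-p>S3; S1-q>S4; S2-p>S1; S2-q>S5; S3-p>S6; S3-q>S7; S4-p>S3; S4-q>S5; S5-p>S5; S5-q>S5; S6-p>S8; S6-q>S9; S7-p>S6; S7-q>S5; S8-p>S8; S8-q>S10; S9-p>S8; S9-q>S5; S10-p>S8; S10-q>S5

Handle the two conditions separately and then intersect. One (3 states) tracks partial matches of the forbidden pattern `qq`; the other (6 states) tracks the count of `p`s, saturating at 5. Each combined state is a pair, one component from each; accept when both components accept. Equivalent product states are then merged.
With 11 states:
          p    q  
>  S0     S1   S2 
   S1     S3   S4 
   S2     S1   S5 
   S3     S6   S7 
   S4     S3   S5 
   S5     S5   S5 
   S6     S8   S9 
   S7     S6   S5 
 * S8     S8  S10 
   S9     S8   S5 
 * S10    S8   S5 
(> = start, * = accepting)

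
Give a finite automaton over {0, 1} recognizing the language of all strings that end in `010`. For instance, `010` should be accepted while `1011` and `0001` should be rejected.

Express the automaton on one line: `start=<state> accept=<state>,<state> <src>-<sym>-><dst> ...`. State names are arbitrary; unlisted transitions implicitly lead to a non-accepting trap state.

Remember how much of `010` the current input suffix matches. State S0 means no match yet; S1 means the last symbol is `0`; S2 means the last 2 symbols are `01`; S3 means the last 3 symbols are `010`. Only S3 accepts. On a mismatch, fall back to the longest proper suffix that is still a prefix of `010`.
        0   1  
>  S0   S1  S0 
   S1   S1  S2 
   S2   S3  S0 
 * S3   S1  S2 
(> = start, * = accepting)

start=S0 accept=S3 S0-0->S1 S0-1->S0 S1-0->S1 S1-1->S2 S2-0->S3 S2-1->S0 S3-0->S1 S3-1->S2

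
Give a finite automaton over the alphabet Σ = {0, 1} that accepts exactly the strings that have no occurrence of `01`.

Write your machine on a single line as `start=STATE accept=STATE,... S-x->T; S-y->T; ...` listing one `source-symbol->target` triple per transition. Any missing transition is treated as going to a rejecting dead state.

start=s0; accept=s0,s1; s0-0->s1; s0-1->s0; s1-0->s1; s1-1->s2; s2-0->s2; s2-1->s2

This is the complement of 'contains `01`'. Use the same substring-matching states — s0 through s2 holding how much of `01` has just been matched — but flip the accepting set: everything except the trap s2 accepts.
A 3-state machine:
        0   1  
>* s0   s1  s0 
 * s1   s1  s2 
   s2   s2  s2 
(> = start, * = accepting)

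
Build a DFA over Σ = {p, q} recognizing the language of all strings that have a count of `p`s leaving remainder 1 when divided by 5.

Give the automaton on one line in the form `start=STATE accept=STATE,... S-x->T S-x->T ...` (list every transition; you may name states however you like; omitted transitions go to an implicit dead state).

start=A accept=B A-p->B A-q->A B-p->C B-q->B C-p->D C-q->C D-p->E D-q->D E-p->A E-q->E

Keep the running count of `p`s modulo 5: each `p` advances along the cycle A → B → C → D → E → A while other symbols loop. Accept at B.
5 states suffice.
       p  q 
>  A   B  A 
 * B   C  B 
   C   D  C 
   D   E  D 
   E   A  E 
(> = start, * = accepting)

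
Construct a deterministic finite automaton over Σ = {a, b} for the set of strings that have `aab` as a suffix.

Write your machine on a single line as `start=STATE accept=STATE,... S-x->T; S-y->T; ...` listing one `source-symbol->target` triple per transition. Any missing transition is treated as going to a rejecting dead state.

Remember how much of `aab` the current input suffix matches. State s0 means no match yet; s1 means the last symbol is `a`; s2 means the last 2 symbols are `aa`; s3 means the last 3 symbols are `aab`. Only s3 accepts. On a mismatch, fall back to the longest proper suffix that is still a prefix of `aab`.
A 4-state machine:
        a   b  
>  s0   s1  s0 
   s1   s2  s0 
   s2   s2  s3 
 * s3   s1  s0 
(> = start, * = accepting)

start=s0; accept=s3; s0-a->s1; s0-b->s0; s1-a->s2; s1-b->s0; s2-a->s2; s2-b->s3; s3-a->s1; s3-b->s0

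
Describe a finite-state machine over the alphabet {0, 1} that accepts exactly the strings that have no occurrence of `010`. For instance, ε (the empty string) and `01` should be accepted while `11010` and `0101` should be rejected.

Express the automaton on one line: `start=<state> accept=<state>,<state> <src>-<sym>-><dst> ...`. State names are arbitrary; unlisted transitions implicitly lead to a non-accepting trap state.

start=S0 accept=S0,S1,S2 S0-0->S1 S0-1->S0 S1-0->S1 S1-1->S2 S2-0->S3 S2-1->S0 S3-0->S3 S3-1->S3

Track partial matches of the forbidden pattern `010`. State S3 is a dead state reached once `010` has occurred; every other state accepts. S0 means no part of `010` is currently matched.
        0   1  
>* S0   S1  S0 
 * S1   S1  S2 
 * S2   S3  S0 
   S3   S3  S3 
(> = start, * = accepting)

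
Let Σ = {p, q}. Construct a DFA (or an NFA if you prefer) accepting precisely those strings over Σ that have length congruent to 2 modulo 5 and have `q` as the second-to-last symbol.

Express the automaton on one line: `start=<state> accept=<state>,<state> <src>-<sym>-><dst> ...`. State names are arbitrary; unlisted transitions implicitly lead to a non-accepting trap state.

Run two small machines in parallel and take their product. The first has 5 states tracking the input length modulo 5; the second has 7 states tracking the last 2 symbols read. A product state is a pair (one from each), accepting exactly when both do. Equivalent product states are then merged.
A 7-state machine:
        p   q  
>  s0   s1  s2 
   s1   s3  s3 
   s2   s4  s4 
   s3   s5  s5 
 * s4   s5  s5 
   s5   s6  s6 
   s6   s0  s0 
(> = start, * = accepting)

start=s0 accept=s4 s0-p->s1 s0-q->s2 s1-p->s3 s1-q->s3 s2-p->s4 s2-q->s4 s3-p->s5 s3-q->s5 s4-p->s5 s4-q->s5 s5-p->s6 s5-q->s6 s6-p->s0 s6-q->s0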